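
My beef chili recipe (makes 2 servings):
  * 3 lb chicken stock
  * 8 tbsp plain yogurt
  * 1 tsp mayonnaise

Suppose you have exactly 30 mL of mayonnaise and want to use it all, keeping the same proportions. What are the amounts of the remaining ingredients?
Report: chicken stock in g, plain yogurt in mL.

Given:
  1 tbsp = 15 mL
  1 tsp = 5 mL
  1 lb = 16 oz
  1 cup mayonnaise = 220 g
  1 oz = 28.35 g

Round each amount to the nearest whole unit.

chicken stock: 8165 g; plain yogurt: 720 mL

The original recipe has 5 mL of mayonnaise, so the scaling factor is 30 ÷ 5 = 6.
chicken stock: 3 lb × 6 × 16 oz/lb × 28.35 g/oz ≈ 8165 g
plain yogurt: 8 tbsp × 6 × 15 mL/tbsp = 720 mL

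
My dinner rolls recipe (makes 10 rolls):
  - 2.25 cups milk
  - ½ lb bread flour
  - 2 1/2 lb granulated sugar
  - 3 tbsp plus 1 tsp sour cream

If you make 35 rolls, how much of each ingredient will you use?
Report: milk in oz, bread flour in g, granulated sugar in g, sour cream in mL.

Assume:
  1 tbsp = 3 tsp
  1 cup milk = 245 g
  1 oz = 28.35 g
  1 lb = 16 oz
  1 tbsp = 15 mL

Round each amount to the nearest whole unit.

Scaling factor: 35/10 = 7/2 = 3.5.
milk: 2.25 cup × 7/2 × 245 g/cup ÷ 28.35 g/oz ≈ 68 oz
bread flour: 0.5 lb × 7/2 × 16 oz/lb × 28.35 g/oz ≈ 794 g
granulated sugar: 2.5 lb × 7/2 × 16 oz/lb × 28.35 g/oz = 3969 g
sour cream: (3 tbsp + 1 tsp = 10/3 tbsp) × 7/2 × 15 mL/tbsp = 175 mL

milk: 68 oz; bread flour: 794 g; granulated sugar: 3969 g; sour cream: 175 mL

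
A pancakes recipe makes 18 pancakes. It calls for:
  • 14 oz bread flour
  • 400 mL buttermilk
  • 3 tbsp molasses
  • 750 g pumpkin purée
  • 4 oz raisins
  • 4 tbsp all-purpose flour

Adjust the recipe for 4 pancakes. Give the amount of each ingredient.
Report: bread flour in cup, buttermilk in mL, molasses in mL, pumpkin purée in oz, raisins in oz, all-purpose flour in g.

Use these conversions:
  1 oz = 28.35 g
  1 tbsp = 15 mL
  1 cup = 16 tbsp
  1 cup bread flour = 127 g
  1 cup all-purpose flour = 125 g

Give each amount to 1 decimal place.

bread flour: 0.7 cup; buttermilk: 88.9 mL; molasses: 10.0 mL; pumpkin purée: 5.9 oz; raisins: 0.9 oz; all-purpose flour: 6.9 g

Scaling factor: 4/18 = 2/9.
bread flour: 14 oz × 2/9 × 28.35 g/oz ÷ 127 g/cup ≈ 0.7 cup
buttermilk: 400 mL × 2/9 ≈ 88.9 mL
molasses: 3 tbsp × 2/9 × 15 mL/tbsp = 10.0 mL
pumpkin purée: 750 g × 2/9 ÷ 28.35 g/oz ≈ 5.9 oz
raisins: 4 oz × 2/9 ≈ 0.9 oz
all-purpose flour: 4 tbsp × 2/9 ÷ 16 tbsp/cup × 125 g/cup ≈ 6.9 g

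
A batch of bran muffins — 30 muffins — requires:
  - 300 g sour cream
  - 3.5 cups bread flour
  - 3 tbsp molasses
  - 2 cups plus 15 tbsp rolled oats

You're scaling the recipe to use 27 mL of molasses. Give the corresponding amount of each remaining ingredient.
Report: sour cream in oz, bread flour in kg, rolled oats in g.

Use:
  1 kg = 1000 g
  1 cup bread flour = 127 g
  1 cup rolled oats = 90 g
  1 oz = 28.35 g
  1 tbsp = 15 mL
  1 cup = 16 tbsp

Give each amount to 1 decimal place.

sour cream: 6.3 oz; bread flour: 0.3 kg; rolled oats: 158.6 g

The original recipe has 45 mL of molasses, so the scaling factor is 27 ÷ 45 = 3/5 = 0.6.
sour cream: 300 g × 3/5 ÷ 28.35 g/oz ≈ 6.3 oz
bread flour: 3.5 cup × 3/5 × 127 g/cup ÷ 1000 g/kg ≈ 0.3 kg
rolled oats: (2 cup + 15 tbsp = 2.9375 cup) × 3/5 × 90 g/cup ≈ 158.6 g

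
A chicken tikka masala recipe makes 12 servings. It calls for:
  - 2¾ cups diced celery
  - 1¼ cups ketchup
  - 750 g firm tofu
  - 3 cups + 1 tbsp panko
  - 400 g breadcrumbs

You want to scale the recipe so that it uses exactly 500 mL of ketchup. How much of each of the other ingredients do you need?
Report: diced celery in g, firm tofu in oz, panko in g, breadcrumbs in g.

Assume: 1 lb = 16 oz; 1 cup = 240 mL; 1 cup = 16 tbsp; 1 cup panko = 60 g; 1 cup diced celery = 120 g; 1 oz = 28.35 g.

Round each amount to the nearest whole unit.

The original recipe has 300 mL of ketchup, so the scaling factor is 500 ÷ 300 = 5/3.
diced celery: 2.75 cup × 5/3 × 120 g/cup = 550 g
firm tofu: 750 g × 5/3 ÷ 28.35 g/oz ≈ 44 oz
panko: (3 cup + 1 tbsp = 3.0625 cup) × 5/3 × 60 g/cup ≈ 306 g
breadcrumbs: 400 g × 5/3 ≈ 667 g

diced celery: 550 g; firm tofu: 44 oz; panko: 306 g; breadcrumbs: 667 g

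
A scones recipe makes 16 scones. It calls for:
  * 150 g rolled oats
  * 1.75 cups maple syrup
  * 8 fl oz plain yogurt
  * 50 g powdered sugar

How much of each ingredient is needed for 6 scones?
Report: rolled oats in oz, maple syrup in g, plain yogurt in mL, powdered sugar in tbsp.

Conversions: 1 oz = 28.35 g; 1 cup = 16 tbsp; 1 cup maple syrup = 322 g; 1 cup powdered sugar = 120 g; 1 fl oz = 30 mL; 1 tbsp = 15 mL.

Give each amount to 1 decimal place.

Scaling factor: 6/16 = 3/8 = 0.375.
rolled oats: 150 g × 3/8 ÷ 28.35 g/oz ≈ 2.0 oz
maple syrup: 1.75 cup × 3/8 × 322 g/cup ≈ 211.3 g
plain yogurt: 8 fl oz × 3/8 × 30 mL/fl oz = 90.0 mL
powdered sugar: 50 g × 3/8 ÷ 120 g/cup × 16 tbsp/cup = 2.5 tbsp

rolled oats: 2.0 oz; maple syrup: 211.3 g; plain yogurt: 90.0 mL; powdered sugar: 2.5 tbsp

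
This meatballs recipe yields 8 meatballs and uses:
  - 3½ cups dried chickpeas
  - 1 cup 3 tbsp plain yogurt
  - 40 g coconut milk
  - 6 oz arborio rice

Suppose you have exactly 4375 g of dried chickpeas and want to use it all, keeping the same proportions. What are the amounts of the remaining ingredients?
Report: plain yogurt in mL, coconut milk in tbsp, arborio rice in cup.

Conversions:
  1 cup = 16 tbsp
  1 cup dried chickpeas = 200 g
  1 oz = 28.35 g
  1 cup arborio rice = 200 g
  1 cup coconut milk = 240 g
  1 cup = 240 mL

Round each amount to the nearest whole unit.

The original recipe has 700 g of dried chickpeas, so the scaling factor is 4375 ÷ 700 = 25/4 = 6.25.
plain yogurt: (1 cup + 3 tbsp = 1.1875 cup) × 25/4 × 240 mL/cup ≈ 1781 mL
coconut milk: 40 g × 25/4 ÷ 240 g/cup × 16 tbsp/cup ≈ 17 tbsp
arborio rice: 6 oz × 25/4 × 28.35 g/oz ÷ 200 g/cup ≈ 5 cup

plain yogurt: 1781 mL; coconut milk: 17 tbsp; arborio rice: 5 cup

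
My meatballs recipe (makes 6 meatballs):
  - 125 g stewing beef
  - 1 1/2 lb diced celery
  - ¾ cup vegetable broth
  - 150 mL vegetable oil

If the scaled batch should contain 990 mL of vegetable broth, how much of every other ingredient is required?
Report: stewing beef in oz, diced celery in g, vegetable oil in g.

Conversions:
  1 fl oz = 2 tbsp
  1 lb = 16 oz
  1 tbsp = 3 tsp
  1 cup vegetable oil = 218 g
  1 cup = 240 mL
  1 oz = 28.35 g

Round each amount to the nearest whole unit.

stewing beef: 24 oz; diced celery: 3742 g; vegetable oil: 749 g

The original recipe has 180 mL of vegetable broth, so the scaling factor is 990 ÷ 180 = 11/2 = 5.5.
stewing beef: 125 g × 11/2 ÷ 28.35 g/oz ≈ 24 oz
diced celery: 1.5 lb × 11/2 × 16 oz/lb × 28.35 g/oz ≈ 3742 g
vegetable oil: 150 mL × 11/2 ÷ 240 mL/cup × 218 g/cup ≈ 749 g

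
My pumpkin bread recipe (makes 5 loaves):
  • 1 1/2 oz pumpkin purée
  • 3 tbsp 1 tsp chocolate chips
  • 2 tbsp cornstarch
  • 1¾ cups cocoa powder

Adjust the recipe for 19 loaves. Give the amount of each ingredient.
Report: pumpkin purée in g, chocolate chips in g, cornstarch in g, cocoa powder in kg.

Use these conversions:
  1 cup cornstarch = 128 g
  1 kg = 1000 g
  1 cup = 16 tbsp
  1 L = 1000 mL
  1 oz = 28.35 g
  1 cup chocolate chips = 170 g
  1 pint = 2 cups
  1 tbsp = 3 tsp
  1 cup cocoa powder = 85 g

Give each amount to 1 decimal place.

pumpkin purée: 161.6 g; chocolate chips: 134.6 g; cornstarch: 60.8 g; cocoa powder: 0.6 kg

Scaling factor: 19/5 = 3.8.
pumpkin purée: 1.5 oz × 19/5 × 28.35 g/oz ≈ 161.6 g
chocolate chips: (3 tbsp + 1 tsp = 10/3 tbsp) × 19/5 ÷ 16 tbsp/cup × 170 g/cup ≈ 134.6 g
cornstarch: 2 tbsp × 19/5 ÷ 16 tbsp/cup × 128 g/cup = 60.8 g
cocoa powder: 1.75 cup × 19/5 × 85 g/cup ÷ 1000 g/kg ≈ 0.6 kg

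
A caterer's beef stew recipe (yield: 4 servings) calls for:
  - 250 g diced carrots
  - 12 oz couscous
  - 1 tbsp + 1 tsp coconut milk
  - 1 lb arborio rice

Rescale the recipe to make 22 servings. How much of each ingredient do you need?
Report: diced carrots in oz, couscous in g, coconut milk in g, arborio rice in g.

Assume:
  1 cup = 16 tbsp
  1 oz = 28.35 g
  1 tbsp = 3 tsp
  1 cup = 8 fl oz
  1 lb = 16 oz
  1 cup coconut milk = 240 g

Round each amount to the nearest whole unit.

diced carrots: 49 oz; couscous: 1871 g; coconut milk: 110 g; arborio rice: 2495 g

Scaling factor: 22/4 = 11/2 = 5.5.
diced carrots: 250 g × 11/2 ÷ 28.35 g/oz ≈ 49 oz
couscous: 12 oz × 11/2 × 28.35 g/oz ≈ 1871 g
coconut milk: (1 tbsp + 1 tsp = 4/3 tbsp) × 11/2 ÷ 16 tbsp/cup × 240 g/cup = 110 g
arborio rice: 1 lb × 11/2 × 16 oz/lb × 28.35 g/oz ≈ 2495 g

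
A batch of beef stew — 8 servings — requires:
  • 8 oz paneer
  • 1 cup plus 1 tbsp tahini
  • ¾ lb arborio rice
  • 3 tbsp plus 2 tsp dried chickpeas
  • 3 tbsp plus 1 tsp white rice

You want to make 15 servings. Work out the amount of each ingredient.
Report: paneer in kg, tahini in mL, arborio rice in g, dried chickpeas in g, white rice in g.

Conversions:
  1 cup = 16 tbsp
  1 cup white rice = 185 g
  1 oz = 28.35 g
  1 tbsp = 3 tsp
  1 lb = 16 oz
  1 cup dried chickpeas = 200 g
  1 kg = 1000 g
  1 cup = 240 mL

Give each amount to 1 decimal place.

Scaling factor: 15/8 = 1.875.
paneer: 8 oz × 15/8 × 28.35 g/oz ÷ 1000 g/kg ≈ 0.4 kg
tahini: (1 cup + 1 tbsp = 1.0625 cup) × 15/8 × 240 mL/cup ≈ 478.1 mL
arborio rice: 0.75 lb × 15/8 × 16 oz/lb × 28.35 g/oz ≈ 637.9 g
dried chickpeas: (3 tbsp + 2 tsp = 11/3 tbsp) × 15/8 ÷ 16 tbsp/cup × 200 g/cup ≈ 85.9 g
white rice: (3 tbsp + 1 tsp = 10/3 tbsp) × 15/8 ÷ 16 tbsp/cup × 185 g/cup ≈ 72.3 g

paneer: 0.4 kg; tahini: 478.1 mL; arborio rice: 637.9 g; dried chickpeas: 85.9 g; white rice: 72.3 g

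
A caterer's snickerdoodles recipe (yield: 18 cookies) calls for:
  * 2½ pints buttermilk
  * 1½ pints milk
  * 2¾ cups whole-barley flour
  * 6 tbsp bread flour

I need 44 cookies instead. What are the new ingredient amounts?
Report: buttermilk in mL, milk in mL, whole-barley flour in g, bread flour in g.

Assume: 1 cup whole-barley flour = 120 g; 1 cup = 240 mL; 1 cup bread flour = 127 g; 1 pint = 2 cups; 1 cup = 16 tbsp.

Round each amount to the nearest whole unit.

buttermilk: 2933 mL; milk: 1760 mL; whole-barley flour: 807 g; bread flour: 116 g

Scaling factor: 44/18 = 22/9.
buttermilk: 2.5 pint × 22/9 × 2 cup/pint × 240 mL/cup ≈ 2933 mL
milk: 1.5 pint × 22/9 × 2 cup/pint × 240 mL/cup = 1760 mL
whole-barley flour: 2.75 cup × 22/9 × 120 g/cup ≈ 807 g
bread flour: 6 tbsp × 22/9 ÷ 16 tbsp/cup × 127 g/cup ≈ 116 g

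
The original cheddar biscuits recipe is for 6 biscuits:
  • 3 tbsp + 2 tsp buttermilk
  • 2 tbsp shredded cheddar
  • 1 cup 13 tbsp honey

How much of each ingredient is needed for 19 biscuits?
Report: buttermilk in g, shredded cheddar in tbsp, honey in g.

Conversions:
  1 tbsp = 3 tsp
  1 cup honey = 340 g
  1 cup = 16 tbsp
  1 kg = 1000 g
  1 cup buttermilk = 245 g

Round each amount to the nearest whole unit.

buttermilk: 178 g; shredded cheddar: 6 tbsp; honey: 1951 g

Scaling factor: 19/6.
buttermilk: (3 tbsp + 2 tsp = 11/3 tbsp) × 19/6 ÷ 16 tbsp/cup × 245 g/cup ≈ 178 g
shredded cheddar: 2 tbsp × 19/6 ≈ 6 tbsp
honey: (1 cup + 13 tbsp = 1.8125 cup) × 19/6 × 340 g/cup ≈ 1951 g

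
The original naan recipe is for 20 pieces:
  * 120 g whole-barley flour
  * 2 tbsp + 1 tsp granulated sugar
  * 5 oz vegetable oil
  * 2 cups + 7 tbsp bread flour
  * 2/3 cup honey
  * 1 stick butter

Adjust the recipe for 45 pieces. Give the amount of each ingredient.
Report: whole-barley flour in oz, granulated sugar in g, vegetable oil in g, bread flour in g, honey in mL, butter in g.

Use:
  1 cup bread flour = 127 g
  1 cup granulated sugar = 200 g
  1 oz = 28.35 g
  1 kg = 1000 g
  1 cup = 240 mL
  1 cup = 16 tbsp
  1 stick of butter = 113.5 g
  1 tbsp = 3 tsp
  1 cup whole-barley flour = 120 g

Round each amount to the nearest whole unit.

Scaling factor: 45/20 = 9/4 = 2.25.
whole-barley flour: 120 g × 9/4 ÷ 28.35 g/oz ≈ 10 oz
granulated sugar: (2 tbsp + 1 tsp = 7/3 tbsp) × 9/4 ÷ 16 tbsp/cup × 200 g/cup ≈ 66 g
vegetable oil: 5 oz × 9/4 × 28.35 g/oz ≈ 319 g
bread flour: (2 cup + 7 tbsp = 2.4375 cup) × 9/4 × 127 g/cup ≈ 697 g
honey: 2/3 cup × 9/4 × 240 mL/cup = 360 mL
butter: 1 stick × 9/4 × 113.5 g/stick ≈ 255 g

whole-barley flour: 10 oz; granulated sugar: 66 g; vegetable oil: 319 g; bread flour: 697 g; honey: 360 mL; butter: 255 g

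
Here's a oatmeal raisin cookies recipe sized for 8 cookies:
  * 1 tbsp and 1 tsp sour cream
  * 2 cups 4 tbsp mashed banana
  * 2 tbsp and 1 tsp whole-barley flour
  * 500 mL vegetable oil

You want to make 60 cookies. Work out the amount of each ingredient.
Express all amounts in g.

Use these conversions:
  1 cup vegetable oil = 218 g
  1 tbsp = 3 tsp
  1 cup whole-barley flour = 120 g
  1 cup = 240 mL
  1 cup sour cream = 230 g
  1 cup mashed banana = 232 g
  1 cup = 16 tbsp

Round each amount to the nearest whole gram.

Scaling factor: 60/8 = 15/2 = 7.5.
sour cream: (1 tbsp + 1 tsp = 4/3 tbsp) × 15/2 ÷ 16 tbsp/cup × 230 g/cup ≈ 144 g
mashed banana: (2 cup + 4 tbsp = 2.25 cup) × 15/2 × 232 g/cup = 3915 g
whole-barley flour: (2 tbsp + 1 tsp = 7/3 tbsp) × 15/2 ÷ 16 tbsp/cup × 120 g/cup ≈ 131 g
vegetable oil: 500 mL × 15/2 ÷ 240 mL/cup × 218 g/cup ≈ 3406 g

sour cream: 144 g; mashed banana: 3915 g; whole-barley flour: 131 g; vegetable oil: 3406 g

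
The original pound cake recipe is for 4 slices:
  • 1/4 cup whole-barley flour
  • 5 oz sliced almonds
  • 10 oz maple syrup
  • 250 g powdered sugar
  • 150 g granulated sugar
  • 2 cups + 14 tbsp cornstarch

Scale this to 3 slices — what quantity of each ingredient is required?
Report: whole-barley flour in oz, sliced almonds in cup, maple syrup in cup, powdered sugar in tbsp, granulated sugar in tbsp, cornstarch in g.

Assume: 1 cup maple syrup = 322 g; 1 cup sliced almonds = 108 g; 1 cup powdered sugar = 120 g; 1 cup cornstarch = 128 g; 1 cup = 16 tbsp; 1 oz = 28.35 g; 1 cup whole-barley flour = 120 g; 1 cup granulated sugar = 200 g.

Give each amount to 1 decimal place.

Scaling factor: 3/4 = 0.75.
whole-barley flour: 0.25 cup × 3/4 × 120 g/cup ÷ 28.35 g/oz ≈ 0.8 oz
sliced almonds: 5 oz × 3/4 × 28.35 g/oz ÷ 108 g/cup ≈ 1.0 cup
maple syrup: 10 oz × 3/4 × 28.35 g/oz ÷ 322 g/cup ≈ 0.7 cup
powdered sugar: 250 g × 3/4 ÷ 120 g/cup × 16 tbsp/cup = 25.0 tbsp
granulated sugar: 150 g × 3/4 ÷ 200 g/cup × 16 tbsp/cup = 9.0 tbsp
cornstarch: (2 cup + 14 tbsp = 2.875 cup) × 3/4 × 128 g/cup = 276.0 g

whole-barley flour: 0.8 oz; sliced almonds: 1.0 cup; maple syrup: 0.7 cup; powdered sugar: 25.0 tbsp; granulated sugar: 9.0 tbsp; cornstarch: 276.0 g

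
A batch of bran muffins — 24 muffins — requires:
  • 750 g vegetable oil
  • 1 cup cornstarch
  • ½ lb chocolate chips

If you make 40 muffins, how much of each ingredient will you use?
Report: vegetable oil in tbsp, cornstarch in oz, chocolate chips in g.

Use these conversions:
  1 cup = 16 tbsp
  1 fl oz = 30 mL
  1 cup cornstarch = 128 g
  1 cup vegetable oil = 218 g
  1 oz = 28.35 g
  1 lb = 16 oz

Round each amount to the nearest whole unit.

vegetable oil: 92 tbsp; cornstarch: 8 oz; chocolate chips: 378 g

Scaling factor: 40/24 = 5/3.
vegetable oil: 750 g × 5/3 ÷ 218 g/cup × 16 tbsp/cup ≈ 92 tbsp
cornstarch: 1 cup × 5/3 × 128 g/cup ÷ 28.35 g/oz ≈ 8 oz
chocolate chips: 0.5 lb × 5/3 × 16 oz/lb × 28.35 g/oz = 378 g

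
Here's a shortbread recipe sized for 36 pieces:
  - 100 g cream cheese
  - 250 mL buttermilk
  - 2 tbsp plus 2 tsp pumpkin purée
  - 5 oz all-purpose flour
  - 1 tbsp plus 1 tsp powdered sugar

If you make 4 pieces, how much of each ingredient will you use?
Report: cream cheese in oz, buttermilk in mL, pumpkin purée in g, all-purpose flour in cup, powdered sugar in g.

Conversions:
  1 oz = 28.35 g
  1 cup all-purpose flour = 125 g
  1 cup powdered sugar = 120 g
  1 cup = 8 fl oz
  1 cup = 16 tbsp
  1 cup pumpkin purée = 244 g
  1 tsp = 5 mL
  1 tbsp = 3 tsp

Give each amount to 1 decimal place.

Scaling factor: 4/36 = 1/9.
cream cheese: 100 g × 1/9 ÷ 28.35 g/oz ≈ 0.4 oz
buttermilk: 250 mL × 1/9 ≈ 27.8 mL
pumpkin purée: (2 tbsp + 2 tsp = 8/3 tbsp) × 1/9 ÷ 16 tbsp/cup × 244 g/cup ≈ 4.5 g
all-purpose flour: 5 oz × 1/9 × 28.35 g/oz ÷ 125 g/cup ≈ 0.1 cup
powdered sugar: (1 tbsp + 1 tsp = 4/3 tbsp) × 1/9 ÷ 16 tbsp/cup × 120 g/cup ≈ 1.1 g

cream cheese: 0.4 oz; buttermilk: 27.8 mL; pumpkin purée: 4.5 g; all-purpose flour: 0.1 cup; powdered sugar: 1.1 g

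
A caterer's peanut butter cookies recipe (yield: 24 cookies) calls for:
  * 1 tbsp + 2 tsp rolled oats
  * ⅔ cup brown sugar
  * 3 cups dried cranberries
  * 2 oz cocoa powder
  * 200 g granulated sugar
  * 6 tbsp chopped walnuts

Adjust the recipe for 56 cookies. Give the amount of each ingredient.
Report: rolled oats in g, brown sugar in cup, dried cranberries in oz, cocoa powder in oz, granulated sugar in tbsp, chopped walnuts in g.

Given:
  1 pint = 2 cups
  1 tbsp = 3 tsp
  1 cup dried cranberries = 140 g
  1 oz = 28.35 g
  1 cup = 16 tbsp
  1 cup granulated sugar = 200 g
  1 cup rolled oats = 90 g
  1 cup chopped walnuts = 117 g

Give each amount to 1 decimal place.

Scaling factor: 56/24 = 7/3.
rolled oats: (1 tbsp + 2 tsp = 5/3 tbsp) × 7/3 ÷ 16 tbsp/cup × 90 g/cup ≈ 21.9 g
brown sugar: 2/3 cup × 7/3 ≈ 1.6 cup
dried cranberries: 3 cup × 7/3 × 140 g/cup ÷ 28.35 g/oz ≈ 34.6 oz
cocoa powder: 2 oz × 7/3 ≈ 4.7 oz
granulated sugar: 200 g × 7/3 ÷ 200 g/cup × 16 tbsp/cup ≈ 37.3 tbsp
chopped walnuts: 6 tbsp × 7/3 ÷ 16 tbsp/cup × 117 g/cup ≈ 102.4 g

rolled oats: 21.9 g; brown sugar: 1.6 cup; dried cranberries: 34.6 oz; cocoa powder: 4.7 oz; granulated sugar: 37.3 tbsp; chopped walnuts: 102.4 g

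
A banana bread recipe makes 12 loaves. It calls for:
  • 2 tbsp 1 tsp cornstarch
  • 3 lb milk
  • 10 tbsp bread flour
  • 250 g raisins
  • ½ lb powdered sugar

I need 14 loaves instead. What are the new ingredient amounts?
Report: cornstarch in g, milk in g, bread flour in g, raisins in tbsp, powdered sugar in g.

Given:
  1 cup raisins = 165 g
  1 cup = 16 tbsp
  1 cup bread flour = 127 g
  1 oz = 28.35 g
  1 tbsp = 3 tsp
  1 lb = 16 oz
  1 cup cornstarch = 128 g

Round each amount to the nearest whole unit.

cornstarch: 22 g; milk: 1588 g; bread flour: 93 g; raisins: 28 tbsp; powdered sugar: 265 g

Scaling factor: 14/12 = 7/6.
cornstarch: (2 tbsp + 1 tsp = 7/3 tbsp) × 7/6 ÷ 16 tbsp/cup × 128 g/cup ≈ 22 g
milk: 3 lb × 7/6 × 16 oz/lb × 28.35 g/oz ≈ 1588 g
bread flour: 10 tbsp × 7/6 ÷ 16 tbsp/cup × 127 g/cup ≈ 93 g
raisins: 250 g × 7/6 ÷ 165 g/cup × 16 tbsp/cup ≈ 28 tbsp
powdered sugar: 0.5 lb × 7/6 × 16 oz/lb × 28.35 g/oz ≈ 265 g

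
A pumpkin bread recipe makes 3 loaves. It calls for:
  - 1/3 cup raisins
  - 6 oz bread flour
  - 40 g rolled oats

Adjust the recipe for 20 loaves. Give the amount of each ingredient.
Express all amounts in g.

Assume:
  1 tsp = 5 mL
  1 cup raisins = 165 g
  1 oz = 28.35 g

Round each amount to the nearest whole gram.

raisins: 367 g; bread flour: 1134 g; rolled oats: 267 g

Scaling factor: 20/3.
raisins: 1/3 cup × 20/3 × 165 g/cup ≈ 367 g
bread flour: 6 oz × 20/3 × 28.35 g/oz = 1134 g
rolled oats: 40 g × 20/3 ≈ 267 g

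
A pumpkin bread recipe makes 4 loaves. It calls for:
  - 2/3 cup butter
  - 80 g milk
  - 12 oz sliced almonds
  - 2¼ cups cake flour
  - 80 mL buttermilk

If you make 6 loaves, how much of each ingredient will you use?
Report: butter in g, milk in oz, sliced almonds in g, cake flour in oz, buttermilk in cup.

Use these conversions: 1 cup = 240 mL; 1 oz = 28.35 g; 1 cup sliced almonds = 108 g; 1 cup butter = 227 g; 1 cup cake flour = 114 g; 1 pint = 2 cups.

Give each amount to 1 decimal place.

Scaling factor: 6/4 = 3/2 = 1.5.
butter: 2/3 cup × 3/2 × 227 g/cup = 227.0 g
milk: 80 g × 3/2 ÷ 28.35 g/oz ≈ 4.2 oz
sliced almonds: 12 oz × 3/2 × 28.35 g/oz = 510.3 g
cake flour: 2.25 cup × 3/2 × 114 g/cup ÷ 28.35 g/oz ≈ 13.6 oz
buttermilk: 80 mL × 3/2 ÷ 240 mL/cup = 0.5 cup

butter: 227.0 g; milk: 4.2 oz; sliced almonds: 510.3 g; cake flour: 13.6 oz; buttermilk: 0.5 cup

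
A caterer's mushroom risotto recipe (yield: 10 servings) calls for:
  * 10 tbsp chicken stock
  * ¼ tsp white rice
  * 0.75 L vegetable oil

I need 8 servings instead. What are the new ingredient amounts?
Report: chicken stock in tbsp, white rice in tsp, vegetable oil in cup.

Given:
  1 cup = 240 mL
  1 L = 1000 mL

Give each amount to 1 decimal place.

Scaling factor: 8/10 = 4/5 = 0.8.
chicken stock: 10 tbsp × 4/5 = 8.0 tbsp
white rice: 0.25 tsp × 4/5 = 0.2 tsp
vegetable oil: 0.75 L × 4/5 × 1000 mL/L ÷ 240 mL/cup = 2.5 cup

chicken stock: 8.0 tbsp; white rice: 0.2 tsp; vegetable oil: 2.5 cup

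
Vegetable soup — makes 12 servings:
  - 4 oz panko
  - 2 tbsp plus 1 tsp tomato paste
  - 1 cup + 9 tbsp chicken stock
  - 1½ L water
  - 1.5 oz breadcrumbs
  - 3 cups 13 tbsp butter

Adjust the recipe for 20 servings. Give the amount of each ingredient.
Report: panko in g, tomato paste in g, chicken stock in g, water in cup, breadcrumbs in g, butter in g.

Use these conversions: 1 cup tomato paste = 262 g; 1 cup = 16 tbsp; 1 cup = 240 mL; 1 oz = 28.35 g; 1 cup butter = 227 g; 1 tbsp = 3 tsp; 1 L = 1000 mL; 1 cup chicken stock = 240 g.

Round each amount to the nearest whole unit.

Scaling factor: 20/12 = 5/3.
panko: 4 oz × 5/3 × 28.35 g/oz = 189 g
tomato paste: (2 tbsp + 1 tsp = 7/3 tbsp) × 5/3 ÷ 16 tbsp/cup × 262 g/cup ≈ 64 g
chicken stock: (1 cup + 9 tbsp = 1.5625 cup) × 5/3 × 240 g/cup = 625 g
water: 1.5 L × 5/3 × 1000 mL/L ÷ 240 mL/cup ≈ 10 cup
breadcrumbs: 1.5 oz × 5/3 × 28.35 g/oz ≈ 71 g
butter: (3 cup + 13 tbsp = 3.8125 cup) × 5/3 × 227 g/cup ≈ 1442 g

panko: 189 g; tomato paste: 64 g; chicken stock: 625 g; water: 10 cup; breadcrumbs: 71 g; butter: 1442 g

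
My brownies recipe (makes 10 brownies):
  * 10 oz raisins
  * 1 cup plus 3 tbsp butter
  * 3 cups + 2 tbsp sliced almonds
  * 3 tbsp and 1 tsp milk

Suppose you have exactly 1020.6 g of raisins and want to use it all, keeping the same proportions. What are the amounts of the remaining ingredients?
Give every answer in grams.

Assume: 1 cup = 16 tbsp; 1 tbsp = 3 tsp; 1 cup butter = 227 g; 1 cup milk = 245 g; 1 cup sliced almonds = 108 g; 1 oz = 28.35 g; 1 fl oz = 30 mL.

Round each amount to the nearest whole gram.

butter: 970 g; sliced almonds: 1215 g; milk: 184 g

The original recipe has 283.5 g of raisins, so the scaling factor is 1020.6 ÷ 283.5 = 18/5 = 3.6.
butter: (1 cup + 3 tbsp = 1.1875 cup) × 18/5 × 227 g/cup ≈ 970 g
sliced almonds: (3 cup + 2 tbsp = 3.125 cup) × 18/5 × 108 g/cup = 1215 g
milk: (3 tbsp + 1 tsp = 10/3 tbsp) × 18/5 ÷ 16 tbsp/cup × 245 g/cup ≈ 184 g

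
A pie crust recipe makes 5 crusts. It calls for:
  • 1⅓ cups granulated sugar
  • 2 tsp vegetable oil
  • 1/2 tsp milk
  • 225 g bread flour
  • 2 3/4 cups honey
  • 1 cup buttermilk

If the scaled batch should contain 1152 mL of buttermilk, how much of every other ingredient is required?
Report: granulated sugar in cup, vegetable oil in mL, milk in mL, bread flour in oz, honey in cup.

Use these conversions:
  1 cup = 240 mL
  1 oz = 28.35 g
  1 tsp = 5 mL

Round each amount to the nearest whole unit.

The original recipe has 240 mL of buttermilk, so the scaling factor is 1152 ÷ 240 = 24/5 = 4.8.
granulated sugar: 4/3 cup × 24/5 ≈ 6 cup
vegetable oil: 2 tsp × 24/5 × 5 mL/tsp = 48 mL
milk: 0.5 tsp × 24/5 × 5 mL/tsp = 12 mL
bread flour: 225 g × 24/5 ÷ 28.35 g/oz ≈ 38 oz
honey: 2.75 cup × 24/5 ≈ 13 cup

granulated sugar: 6 cup; vegetable oil: 48 mL; milk: 12 mL; bread flour: 38 oz; honey: 13 cup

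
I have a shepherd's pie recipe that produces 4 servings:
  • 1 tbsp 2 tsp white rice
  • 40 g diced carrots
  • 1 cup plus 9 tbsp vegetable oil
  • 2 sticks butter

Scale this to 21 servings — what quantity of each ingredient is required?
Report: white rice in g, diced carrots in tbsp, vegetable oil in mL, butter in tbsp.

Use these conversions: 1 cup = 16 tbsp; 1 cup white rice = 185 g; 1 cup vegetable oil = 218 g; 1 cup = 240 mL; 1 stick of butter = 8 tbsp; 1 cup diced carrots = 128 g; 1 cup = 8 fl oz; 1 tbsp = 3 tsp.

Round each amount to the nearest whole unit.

Scaling factor: 21/4 = 5.25.
white rice: (1 tbsp + 2 tsp = 5/3 tbsp) × 21/4 ÷ 16 tbsp/cup × 185 g/cup ≈ 101 g
diced carrots: 40 g × 21/4 ÷ 128 g/cup × 16 tbsp/cup ≈ 26 tbsp
vegetable oil: (1 cup + 9 tbsp = 1.5625 cup) × 21/4 × 240 mL/cup ≈ 1969 mL
butter: 2 stick × 21/4 × 8 tbsp/stick = 84 tbsp

white rice: 101 g; diced carrots: 26 tbsp; vegetable oil: 1969 mL; butter: 84 tbsp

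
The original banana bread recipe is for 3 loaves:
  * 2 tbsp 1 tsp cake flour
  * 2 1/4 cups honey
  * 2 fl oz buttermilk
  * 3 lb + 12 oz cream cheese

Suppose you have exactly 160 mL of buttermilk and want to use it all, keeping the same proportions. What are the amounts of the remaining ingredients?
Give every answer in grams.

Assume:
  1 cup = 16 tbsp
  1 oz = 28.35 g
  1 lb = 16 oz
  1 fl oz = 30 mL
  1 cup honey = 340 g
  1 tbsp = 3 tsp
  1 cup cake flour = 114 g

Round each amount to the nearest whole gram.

The original recipe has 60 mL of buttermilk, so the scaling factor is 160 ÷ 60 = 8/3.
cake flour: (2 tbsp + 1 tsp = 7/3 tbsp) × 8/3 ÷ 16 tbsp/cup × 114 g/cup ≈ 44 g
honey: 2.25 cup × 8/3 × 340 g/cup = 2040 g
cream cheese: (3 lb + 12 oz = 3.75 lb) × 8/3 × 16 oz/lb × 28.35 g/oz = 4536 g

cake flour: 44 g; honey: 2040 g; cream cheese: 4536 g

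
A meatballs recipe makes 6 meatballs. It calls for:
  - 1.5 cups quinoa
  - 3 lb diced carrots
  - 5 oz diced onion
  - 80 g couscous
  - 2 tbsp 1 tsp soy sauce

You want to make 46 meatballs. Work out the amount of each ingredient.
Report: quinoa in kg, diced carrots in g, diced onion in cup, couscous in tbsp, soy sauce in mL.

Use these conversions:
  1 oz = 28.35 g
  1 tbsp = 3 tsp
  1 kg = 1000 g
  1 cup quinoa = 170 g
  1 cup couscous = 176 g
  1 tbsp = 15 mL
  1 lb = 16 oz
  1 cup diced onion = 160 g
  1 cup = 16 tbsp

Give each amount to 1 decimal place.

quinoa: 2.0 kg; diced carrots: 10432.8 g; diced onion: 6.8 cup; couscous: 55.8 tbsp; soy sauce: 268.3 mL

Scaling factor: 46/6 = 23/3.
quinoa: 1.5 cup × 23/3 × 170 g/cup ÷ 1000 g/kg ≈ 2.0 kg
diced carrots: 3 lb × 23/3 × 16 oz/lb × 28.35 g/oz = 10432.8 g
diced onion: 5 oz × 23/3 × 28.35 g/oz ÷ 160 g/cup ≈ 6.8 cup
couscous: 80 g × 23/3 ÷ 176 g/cup × 16 tbsp/cup ≈ 55.8 tbsp
soy sauce: (2 tbsp + 1 tsp = 7/3 tbsp) × 23/3 × 15 mL/tbsp ≈ 268.3 mL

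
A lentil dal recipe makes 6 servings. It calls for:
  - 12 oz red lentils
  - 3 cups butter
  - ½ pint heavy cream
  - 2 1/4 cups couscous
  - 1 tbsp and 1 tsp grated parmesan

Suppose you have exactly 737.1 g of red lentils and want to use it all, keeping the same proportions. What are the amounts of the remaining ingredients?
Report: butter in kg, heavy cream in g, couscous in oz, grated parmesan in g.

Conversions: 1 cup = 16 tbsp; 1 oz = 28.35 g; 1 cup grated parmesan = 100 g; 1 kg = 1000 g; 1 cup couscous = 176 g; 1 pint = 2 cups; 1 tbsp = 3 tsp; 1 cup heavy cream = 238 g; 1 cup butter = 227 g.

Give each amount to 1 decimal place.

The original recipe has 340.2 g of red lentils, so the scaling factor is 737.1 ÷ 340.2 = 13/6.
butter: 3 cup × 13/6 × 227 g/cup ÷ 1000 g/kg ≈ 1.5 kg
heavy cream: 0.5 pint × 13/6 × 2 cup/pint × 238 g/cup ≈ 515.7 g
couscous: 2.25 cup × 13/6 × 176 g/cup ÷ 28.35 g/oz ≈ 30.3 oz
grated parmesan: (1 tbsp + 1 tsp = 4/3 tbsp) × 13/6 ÷ 16 tbsp/cup × 100 g/cup ≈ 18.1 g

butter: 1.5 kg; heavy cream: 515.7 g; couscous: 30.3 oz; grated parmesan: 18.1 g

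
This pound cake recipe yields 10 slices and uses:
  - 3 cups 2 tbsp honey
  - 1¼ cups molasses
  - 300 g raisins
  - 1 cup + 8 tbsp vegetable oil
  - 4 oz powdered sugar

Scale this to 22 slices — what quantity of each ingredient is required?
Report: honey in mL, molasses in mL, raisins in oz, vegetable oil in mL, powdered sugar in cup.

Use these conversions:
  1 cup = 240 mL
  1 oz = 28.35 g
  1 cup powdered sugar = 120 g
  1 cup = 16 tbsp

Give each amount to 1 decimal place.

honey: 1650.0 mL; molasses: 660.0 mL; raisins: 23.3 oz; vegetable oil: 792.0 mL; powdered sugar: 2.1 cup

Scaling factor: 22/10 = 11/5 = 2.2.
honey: (3 cup + 2 tbsp = 3.125 cup) × 11/5 × 240 mL/cup = 1650.0 mL
molasses: 1.25 cup × 11/5 × 240 mL/cup = 660.0 mL
raisins: 300 g × 11/5 ÷ 28.35 g/oz ≈ 23.3 oz
vegetable oil: (1 cup + 8 tbsp = 1.5 cup) × 11/5 × 240 mL/cup = 792.0 mL
powdered sugar: 4 oz × 11/5 × 28.35 g/oz ÷ 120 g/cup ≈ 2.1 cup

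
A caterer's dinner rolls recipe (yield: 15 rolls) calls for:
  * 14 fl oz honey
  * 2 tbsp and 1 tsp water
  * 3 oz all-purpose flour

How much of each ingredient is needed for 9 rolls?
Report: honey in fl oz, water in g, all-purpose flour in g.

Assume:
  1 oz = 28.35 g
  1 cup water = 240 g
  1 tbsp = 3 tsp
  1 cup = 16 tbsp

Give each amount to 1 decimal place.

honey: 8.4 fl oz; water: 21.0 g; all-purpose flour: 51.0 g

Scaling factor: 9/15 = 3/5 = 0.6.
honey: 14 fl oz × 3/5 = 8.4 fl oz
water: (2 tbsp + 1 tsp = 7/3 tbsp) × 3/5 ÷ 16 tbsp/cup × 240 g/cup = 21.0 g
all-purpose flour: 3 oz × 3/5 × 28.35 g/oz ≈ 51.0 g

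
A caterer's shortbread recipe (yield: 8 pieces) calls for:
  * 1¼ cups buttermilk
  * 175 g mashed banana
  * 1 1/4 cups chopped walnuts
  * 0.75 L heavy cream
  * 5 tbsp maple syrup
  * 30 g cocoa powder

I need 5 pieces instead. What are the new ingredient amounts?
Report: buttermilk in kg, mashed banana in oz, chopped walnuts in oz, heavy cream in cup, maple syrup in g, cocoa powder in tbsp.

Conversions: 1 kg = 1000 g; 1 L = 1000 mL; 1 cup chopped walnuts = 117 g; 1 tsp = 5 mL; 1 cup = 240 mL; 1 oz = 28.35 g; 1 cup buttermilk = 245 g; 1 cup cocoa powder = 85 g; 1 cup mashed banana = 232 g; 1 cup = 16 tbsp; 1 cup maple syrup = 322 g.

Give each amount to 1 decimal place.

Scaling factor: 5/8 = 0.625.
buttermilk: 1.25 cup × 5/8 × 245 g/cup ÷ 1000 g/kg ≈ 0.2 kg
mashed banana: 175 g × 5/8 ÷ 28.35 g/oz ≈ 3.9 oz
chopped walnuts: 1.25 cup × 5/8 × 117 g/cup ÷ 28.35 g/oz ≈ 3.2 oz
heavy cream: 0.75 L × 5/8 × 1000 mL/L ÷ 240 mL/cup ≈ 2.0 cup
maple syrup: 5 tbsp × 5/8 ÷ 16 tbsp/cup × 322 g/cup ≈ 62.9 g
cocoa powder: 30 g × 5/8 ÷ 85 g/cup × 16 tbsp/cup ≈ 3.5 tbsp

buttermilk: 0.2 kg; mashed banana: 3.9 oz; chopped walnuts: 3.2 oz; heavy cream: 2.0 cup; maple syrup: 62.9 g; cocoa powder: 3.5 tbsp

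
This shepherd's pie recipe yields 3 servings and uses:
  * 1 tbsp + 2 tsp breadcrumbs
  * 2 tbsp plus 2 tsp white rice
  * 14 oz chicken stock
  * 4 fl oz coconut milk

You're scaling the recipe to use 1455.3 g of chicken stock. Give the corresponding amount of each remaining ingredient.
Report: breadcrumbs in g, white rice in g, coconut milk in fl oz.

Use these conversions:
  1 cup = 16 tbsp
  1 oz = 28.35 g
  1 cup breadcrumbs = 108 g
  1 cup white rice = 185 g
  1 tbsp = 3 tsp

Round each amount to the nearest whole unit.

The original recipe has 396.9 g of chicken stock, so the scaling factor is 1455.3 ÷ 396.9 = 11/3.
breadcrumbs: (1 tbsp + 2 tsp = 5/3 tbsp) × 11/3 ÷ 16 tbsp/cup × 108 g/cup ≈ 41 g
white rice: (2 tbsp + 2 tsp = 8/3 tbsp) × 11/3 ÷ 16 tbsp/cup × 185 g/cup ≈ 113 g
coconut milk: 4 fl oz × 11/3 ≈ 15 fl oz

breadcrumbs: 41 g; white rice: 113 g; coconut milk: 15 fl oz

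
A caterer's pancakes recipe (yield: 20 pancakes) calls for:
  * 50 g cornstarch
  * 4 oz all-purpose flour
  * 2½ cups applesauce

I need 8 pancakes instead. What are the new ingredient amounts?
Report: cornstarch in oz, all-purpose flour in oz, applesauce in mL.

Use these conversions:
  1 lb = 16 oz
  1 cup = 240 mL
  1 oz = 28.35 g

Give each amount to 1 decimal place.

Scaling factor: 8/20 = 2/5 = 0.4.
cornstarch: 50 g × 2/5 ÷ 28.35 g/oz ≈ 0.7 oz
all-purpose flour: 4 oz × 2/5 = 1.6 oz
applesauce: 2.5 cup × 2/5 × 240 mL/cup = 240.0 mL

cornstarch: 0.7 oz; all-purpose flour: 1.6 oz; applesauce: 240.0 mL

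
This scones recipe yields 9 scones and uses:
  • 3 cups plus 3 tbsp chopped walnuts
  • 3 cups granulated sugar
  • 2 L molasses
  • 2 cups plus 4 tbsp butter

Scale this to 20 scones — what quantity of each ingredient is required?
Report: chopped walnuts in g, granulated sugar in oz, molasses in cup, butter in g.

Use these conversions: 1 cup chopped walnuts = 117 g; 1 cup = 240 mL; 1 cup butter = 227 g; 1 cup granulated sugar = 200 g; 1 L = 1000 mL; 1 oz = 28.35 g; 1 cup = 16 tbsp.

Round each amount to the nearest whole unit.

Scaling factor: 20/9.
chopped walnuts: (3 cup + 3 tbsp = 3.1875 cup) × 20/9 × 117 g/cup ≈ 829 g
granulated sugar: 3 cup × 20/9 × 200 g/cup ÷ 28.35 g/oz ≈ 47 oz
molasses: 2 L × 20/9 × 1000 mL/L ÷ 240 mL/cup ≈ 19 cup
butter: (2 cup + 4 tbsp = 2.25 cup) × 20/9 × 227 g/cup = 1135 g

chopped walnuts: 829 g; granulated sugar: 47 oz; molasses: 19 cup; butter: 1135 g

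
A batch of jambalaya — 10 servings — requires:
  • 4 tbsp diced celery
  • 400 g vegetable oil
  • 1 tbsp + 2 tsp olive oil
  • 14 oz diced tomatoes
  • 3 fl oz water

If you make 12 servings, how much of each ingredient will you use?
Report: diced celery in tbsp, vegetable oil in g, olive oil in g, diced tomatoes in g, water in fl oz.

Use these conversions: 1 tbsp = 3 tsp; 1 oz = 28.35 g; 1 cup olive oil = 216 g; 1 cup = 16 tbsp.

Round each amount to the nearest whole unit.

diced celery: 5 tbsp; vegetable oil: 480 g; olive oil: 27 g; diced tomatoes: 476 g; water: 4 fl oz

Scaling factor: 12/10 = 6/5 = 1.2.
diced celery: 4 tbsp × 6/5 ≈ 5 tbsp
vegetable oil: 400 g × 6/5 = 480 g
olive oil: (1 tbsp + 2 tsp = 5/3 tbsp) × 6/5 ÷ 16 tbsp/cup × 216 g/cup = 27 g
diced tomatoes: 14 oz × 6/5 × 28.35 g/oz ≈ 476 g
water: 3 fl oz × 6/5 ≈ 4 fl oz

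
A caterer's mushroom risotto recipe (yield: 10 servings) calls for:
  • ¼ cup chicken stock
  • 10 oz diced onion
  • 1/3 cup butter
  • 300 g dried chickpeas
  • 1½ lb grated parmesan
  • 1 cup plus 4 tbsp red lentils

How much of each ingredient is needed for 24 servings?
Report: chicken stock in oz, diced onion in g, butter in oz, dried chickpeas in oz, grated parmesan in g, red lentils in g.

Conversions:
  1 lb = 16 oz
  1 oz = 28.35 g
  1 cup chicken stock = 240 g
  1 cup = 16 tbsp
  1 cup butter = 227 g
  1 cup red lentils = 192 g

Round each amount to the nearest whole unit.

chicken stock: 5 oz; diced onion: 680 g; butter: 6 oz; dried chickpeas: 25 oz; grated parmesan: 1633 g; red lentils: 576 g

Scaling factor: 24/10 = 12/5 = 2.4.
chicken stock: 0.25 cup × 12/5 × 240 g/cup ÷ 28.35 g/oz ≈ 5 oz
diced onion: 10 oz × 12/5 × 28.35 g/oz ≈ 680 g
butter: 1/3 cup × 12/5 × 227 g/cup ÷ 28.35 g/oz ≈ 6 oz
dried chickpeas: 300 g × 12/5 ÷ 28.35 g/oz ≈ 25 oz
grated parmesan: 1.5 lb × 12/5 × 16 oz/lb × 28.35 g/oz ≈ 1633 g
red lentils: (1 cup + 4 tbsp = 1.25 cup) × 12/5 × 192 g/cup = 576 g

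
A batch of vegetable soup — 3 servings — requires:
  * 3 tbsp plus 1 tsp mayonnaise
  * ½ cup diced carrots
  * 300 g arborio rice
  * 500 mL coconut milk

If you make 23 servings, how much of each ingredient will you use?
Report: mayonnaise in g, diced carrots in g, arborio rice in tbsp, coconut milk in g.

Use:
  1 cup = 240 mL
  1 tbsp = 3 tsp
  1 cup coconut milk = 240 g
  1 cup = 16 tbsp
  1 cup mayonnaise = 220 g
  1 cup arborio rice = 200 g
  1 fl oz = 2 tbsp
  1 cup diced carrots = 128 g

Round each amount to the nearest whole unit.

mayonnaise: 351 g; diced carrots: 491 g; arborio rice: 184 tbsp; coconut milk: 3833 g

Scaling factor: 23/3.
mayonnaise: (3 tbsp + 1 tsp = 10/3 tbsp) × 23/3 ÷ 16 tbsp/cup × 220 g/cup ≈ 351 g
diced carrots: 0.5 cup × 23/3 × 128 g/cup ≈ 491 g
arborio rice: 300 g × 23/3 ÷ 200 g/cup × 16 tbsp/cup = 184 tbsp
coconut milk: 500 mL × 23/3 ÷ 240 mL/cup × 240 g/cup ≈ 3833 g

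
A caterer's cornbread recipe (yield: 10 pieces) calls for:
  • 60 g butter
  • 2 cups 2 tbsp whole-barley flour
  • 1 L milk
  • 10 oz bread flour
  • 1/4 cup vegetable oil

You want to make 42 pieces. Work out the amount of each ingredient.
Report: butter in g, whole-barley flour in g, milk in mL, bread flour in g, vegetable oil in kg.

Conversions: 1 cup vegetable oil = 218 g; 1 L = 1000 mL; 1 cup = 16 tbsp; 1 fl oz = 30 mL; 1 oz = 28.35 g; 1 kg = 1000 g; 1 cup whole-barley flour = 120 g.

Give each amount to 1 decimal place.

butter: 252.0 g; whole-barley flour: 1071.0 g; milk: 4200.0 mL; bread flour: 1190.7 g; vegetable oil: 0.2 kg

Scaling factor: 42/10 = 21/5 = 4.2.
butter: 60 g × 21/5 = 252.0 g
whole-barley flour: (2 cup + 2 tbsp = 2.125 cup) × 21/5 × 120 g/cup = 1071.0 g
milk: 1 L × 21/5 × 1000 mL/L = 4200.0 mL
bread flour: 10 oz × 21/5 × 28.35 g/oz = 1190.7 g
vegetable oil: 0.25 cup × 21/5 × 218 g/cup ÷ 1000 g/kg ≈ 0.2 kg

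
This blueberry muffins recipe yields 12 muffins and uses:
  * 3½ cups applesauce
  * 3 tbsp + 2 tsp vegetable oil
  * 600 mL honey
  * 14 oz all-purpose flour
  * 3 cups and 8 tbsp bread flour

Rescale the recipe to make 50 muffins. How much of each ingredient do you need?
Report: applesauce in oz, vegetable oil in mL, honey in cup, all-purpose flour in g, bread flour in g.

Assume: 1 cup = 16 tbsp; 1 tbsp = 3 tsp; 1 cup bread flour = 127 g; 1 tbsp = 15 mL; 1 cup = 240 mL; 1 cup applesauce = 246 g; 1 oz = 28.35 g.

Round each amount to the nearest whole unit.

applesauce: 127 oz; vegetable oil: 229 mL; honey: 10 cup; all-purpose flour: 1654 g; bread flour: 1852 g

Scaling factor: 50/12 = 25/6.
applesauce: 3.5 cup × 25/6 × 246 g/cup ÷ 28.35 g/oz ≈ 127 oz
vegetable oil: (3 tbsp + 2 tsp = 11/3 tbsp) × 25/6 × 15 mL/tbsp ≈ 229 mL
honey: 600 mL × 25/6 ÷ 240 mL/cup ≈ 10 cup
all-purpose flour: 14 oz × 25/6 × 28.35 g/oz ≈ 1654 g
bread flour: (3 cup + 8 tbsp = 3.5 cup) × 25/6 × 127 g/cup ≈ 1852 g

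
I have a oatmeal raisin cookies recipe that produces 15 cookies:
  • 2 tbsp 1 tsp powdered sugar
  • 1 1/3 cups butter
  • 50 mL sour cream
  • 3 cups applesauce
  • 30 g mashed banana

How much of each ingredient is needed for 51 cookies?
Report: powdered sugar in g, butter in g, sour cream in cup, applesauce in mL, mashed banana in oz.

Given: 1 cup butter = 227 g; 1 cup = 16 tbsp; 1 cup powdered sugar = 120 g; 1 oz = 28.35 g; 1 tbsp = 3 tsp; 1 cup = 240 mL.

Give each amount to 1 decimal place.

powdered sugar: 59.5 g; butter: 1029.1 g; sour cream: 0.7 cup; applesauce: 2448.0 mL; mashed banana: 3.6 oz

Scaling factor: 51/15 = 17/5 = 3.4.
powdered sugar: (2 tbsp + 1 tsp = 7/3 tbsp) × 17/5 ÷ 16 tbsp/cup × 120 g/cup = 59.5 g
butter: 4/3 cup × 17/5 × 227 g/cup ≈ 1029.1 g
sour cream: 50 mL × 17/5 ÷ 240 mL/cup ≈ 0.7 cup
applesauce: 3 cup × 17/5 × 240 mL/cup = 2448.0 mL
mashed banana: 30 g × 17/5 ÷ 28.35 g/oz ≈ 3.6 oz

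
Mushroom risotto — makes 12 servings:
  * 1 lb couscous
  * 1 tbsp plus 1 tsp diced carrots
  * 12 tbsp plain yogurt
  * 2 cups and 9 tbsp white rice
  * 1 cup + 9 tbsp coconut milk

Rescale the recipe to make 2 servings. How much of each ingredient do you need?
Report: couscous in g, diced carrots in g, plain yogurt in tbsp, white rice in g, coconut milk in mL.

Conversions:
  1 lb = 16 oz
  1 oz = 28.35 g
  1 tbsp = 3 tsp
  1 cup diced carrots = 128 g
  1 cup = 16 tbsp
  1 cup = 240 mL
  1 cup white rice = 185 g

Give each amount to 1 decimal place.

Scaling factor: 2/12 = 1/6.
couscous: 1 lb × 1/6 × 16 oz/lb × 28.35 g/oz = 75.6 g
diced carrots: (1 tbsp + 1 tsp = 4/3 tbsp) × 1/6 ÷ 16 tbsp/cup × 128 g/cup ≈ 1.8 g
plain yogurt: 12 tbsp × 1/6 = 2.0 tbsp
white rice: (2 cup + 9 tbsp = 2.5625 cup) × 1/6 × 185 g/cup ≈ 79.0 g
coconut milk: (1 cup + 9 tbsp = 1.5625 cup) × 1/6 × 240 mL/cup = 62.5 mL

couscous: 75.6 g; diced carrots: 1.8 g; plain yogurt: 2.0 tbsp; white rice: 79.0 g; coconut milk: 62.5 mL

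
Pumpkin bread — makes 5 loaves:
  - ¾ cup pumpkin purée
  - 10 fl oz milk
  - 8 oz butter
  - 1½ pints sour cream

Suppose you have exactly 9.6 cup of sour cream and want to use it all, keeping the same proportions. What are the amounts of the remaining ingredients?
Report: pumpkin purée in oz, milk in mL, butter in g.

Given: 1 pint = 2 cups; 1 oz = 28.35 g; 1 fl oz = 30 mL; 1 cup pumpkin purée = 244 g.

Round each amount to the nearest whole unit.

The original recipe has 3 cup of sour cream, so the scaling factor is 9.6 ÷ 3 = 16/5 = 3.2.
pumpkin purée: 0.75 cup × 16/5 × 244 g/cup ÷ 28.35 g/oz ≈ 21 oz
milk: 10 fl oz × 16/5 × 30 mL/fl oz = 960 mL
butter: 8 oz × 16/5 × 28.35 g/oz ≈ 726 g

pumpkin purée: 21 oz; milk: 960 mL; butter: 726 g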